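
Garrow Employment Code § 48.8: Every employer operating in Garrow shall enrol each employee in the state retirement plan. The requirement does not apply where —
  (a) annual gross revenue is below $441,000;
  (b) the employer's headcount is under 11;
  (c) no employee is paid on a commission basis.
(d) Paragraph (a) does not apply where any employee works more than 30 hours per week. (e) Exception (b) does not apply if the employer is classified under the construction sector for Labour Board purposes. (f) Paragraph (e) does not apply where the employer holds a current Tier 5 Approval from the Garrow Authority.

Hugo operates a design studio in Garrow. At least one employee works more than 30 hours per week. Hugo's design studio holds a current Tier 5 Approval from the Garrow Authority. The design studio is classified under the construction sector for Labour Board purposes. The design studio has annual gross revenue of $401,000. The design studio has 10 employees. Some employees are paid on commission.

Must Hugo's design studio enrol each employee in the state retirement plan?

No — exception (b) applies; Hugo's design studio is not required to enrol each employee in the state retirement plan.

Exception (a) is satisfied on its face — annual gross revenue is $401,000, below the $441,000 limit. Turning to paragraph (d): (d) operates against (a): at least one employee exceeds 30 hours/week. (a) is therefore removed.
Exception (b)'s conditions are all satisfied: the employer's headcount is 10, under the 11 limit. As to paragraphs (e)–(f): (e) would limit (b) — the design studio is classified under the construction sector — but (f) sets (e) aside: (f) is triggered — a current Tier 5 Approval is held. Exception (b) stands.
Exception (c) fails — some employees are paid on commission.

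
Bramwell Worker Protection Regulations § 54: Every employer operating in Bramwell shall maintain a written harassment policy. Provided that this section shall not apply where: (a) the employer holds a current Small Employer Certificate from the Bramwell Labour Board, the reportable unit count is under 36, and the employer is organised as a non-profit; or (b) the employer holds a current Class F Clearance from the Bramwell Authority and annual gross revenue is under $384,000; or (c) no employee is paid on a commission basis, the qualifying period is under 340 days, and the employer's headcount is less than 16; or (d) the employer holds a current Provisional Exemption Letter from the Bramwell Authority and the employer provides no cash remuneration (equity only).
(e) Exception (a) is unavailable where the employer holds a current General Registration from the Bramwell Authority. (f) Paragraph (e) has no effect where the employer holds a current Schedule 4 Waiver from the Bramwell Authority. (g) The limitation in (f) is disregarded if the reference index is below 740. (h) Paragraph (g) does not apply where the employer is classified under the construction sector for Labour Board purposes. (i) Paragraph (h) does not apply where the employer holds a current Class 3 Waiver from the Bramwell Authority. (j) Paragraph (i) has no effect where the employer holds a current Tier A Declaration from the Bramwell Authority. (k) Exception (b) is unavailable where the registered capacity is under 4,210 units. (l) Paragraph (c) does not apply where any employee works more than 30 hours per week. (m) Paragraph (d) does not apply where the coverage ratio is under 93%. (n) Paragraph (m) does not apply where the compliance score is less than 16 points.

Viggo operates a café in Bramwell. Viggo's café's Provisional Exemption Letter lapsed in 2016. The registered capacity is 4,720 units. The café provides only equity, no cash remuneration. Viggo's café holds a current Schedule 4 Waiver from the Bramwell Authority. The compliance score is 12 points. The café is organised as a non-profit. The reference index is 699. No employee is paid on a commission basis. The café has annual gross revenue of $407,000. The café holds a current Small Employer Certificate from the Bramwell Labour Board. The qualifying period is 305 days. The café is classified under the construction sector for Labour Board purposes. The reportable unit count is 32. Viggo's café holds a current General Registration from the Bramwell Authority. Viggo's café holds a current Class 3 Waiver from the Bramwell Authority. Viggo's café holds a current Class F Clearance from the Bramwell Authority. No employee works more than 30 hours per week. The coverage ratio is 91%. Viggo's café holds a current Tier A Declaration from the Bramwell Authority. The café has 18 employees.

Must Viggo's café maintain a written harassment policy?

Exception (a)'s conditions are all satisfied: a current Small Employer Certificate is held; the reportable unit count is 32, under the 36 limit; the employer is a non-profit. As to paragraphs (e)–(j): (e) is triggered (a current General Registration is held), but is displaced by (f): (f) operates against (e): a current Schedule 4 Waiver is held. (g) would limit (f) — the reference index is 699, below the 740 limit — but (h) sets (g) aside: (h) is engaged — the café is classified under the construction sector. (i) would limit (h) — a current Class 3 Waiver is held — but (j) sets (i) aside: (j) applies — a current Tier A Declaration is held. So (a) applies.
Exception (b) does not apply: annual gross revenue is $407,000, not under $384,000.
Exception (c) requires that the employer's headcount is less than 16; but the employer's headcount is 18, not less than 16, so (c) is unavailable.
Exception (d) fails — the Provisional Exemption Letter is not current.

No — exception (a) applies; Viggo's café is not required to maintain a written harassment policy.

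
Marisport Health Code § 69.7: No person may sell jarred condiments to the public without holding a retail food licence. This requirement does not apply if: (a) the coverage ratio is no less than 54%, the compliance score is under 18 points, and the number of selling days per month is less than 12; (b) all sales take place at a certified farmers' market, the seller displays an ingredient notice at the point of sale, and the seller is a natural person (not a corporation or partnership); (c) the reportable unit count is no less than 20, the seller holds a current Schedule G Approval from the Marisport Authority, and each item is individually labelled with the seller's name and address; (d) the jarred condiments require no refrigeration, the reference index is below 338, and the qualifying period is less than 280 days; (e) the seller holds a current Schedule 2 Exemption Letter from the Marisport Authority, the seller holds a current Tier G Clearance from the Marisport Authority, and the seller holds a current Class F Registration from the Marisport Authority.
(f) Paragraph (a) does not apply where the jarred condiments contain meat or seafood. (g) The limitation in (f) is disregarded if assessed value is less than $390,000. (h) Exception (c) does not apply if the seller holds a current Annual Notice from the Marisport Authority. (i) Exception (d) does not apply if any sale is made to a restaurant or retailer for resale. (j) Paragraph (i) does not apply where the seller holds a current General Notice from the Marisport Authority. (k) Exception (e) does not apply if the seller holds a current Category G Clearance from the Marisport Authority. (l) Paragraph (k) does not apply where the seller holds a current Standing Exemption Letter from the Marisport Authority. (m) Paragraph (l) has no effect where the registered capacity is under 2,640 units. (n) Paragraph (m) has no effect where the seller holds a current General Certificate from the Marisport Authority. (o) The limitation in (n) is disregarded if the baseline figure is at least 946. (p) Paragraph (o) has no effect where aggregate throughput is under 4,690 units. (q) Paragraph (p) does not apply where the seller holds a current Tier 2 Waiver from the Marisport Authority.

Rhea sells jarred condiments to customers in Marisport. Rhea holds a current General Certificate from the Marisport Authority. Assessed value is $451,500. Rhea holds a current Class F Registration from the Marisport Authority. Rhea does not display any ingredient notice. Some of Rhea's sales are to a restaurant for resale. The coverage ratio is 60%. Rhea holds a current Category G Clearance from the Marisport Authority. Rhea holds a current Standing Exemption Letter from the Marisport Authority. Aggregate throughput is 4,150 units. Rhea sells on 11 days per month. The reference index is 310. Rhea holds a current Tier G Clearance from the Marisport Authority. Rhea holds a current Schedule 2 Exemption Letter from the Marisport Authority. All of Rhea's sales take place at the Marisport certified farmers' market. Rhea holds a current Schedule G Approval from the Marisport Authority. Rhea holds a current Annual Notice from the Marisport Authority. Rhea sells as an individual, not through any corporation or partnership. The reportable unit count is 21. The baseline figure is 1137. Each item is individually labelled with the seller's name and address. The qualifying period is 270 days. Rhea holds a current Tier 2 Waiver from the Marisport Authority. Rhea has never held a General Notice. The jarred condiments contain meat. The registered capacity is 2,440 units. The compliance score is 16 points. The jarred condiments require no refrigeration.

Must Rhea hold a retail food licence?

Exception (a) is satisfied on its face — the coverage ratio is 60%, meeting the 54% threshold; the compliance score is 16 points, under the 18 points limit; the number of selling days per month is 11, less than the 12 limit. However, paragraphs (f)–(g) must be considered: (f) operates — the jarred condiments contain meat. (g), which would lift (f), is not triggered — assessed value is $451,500, not less than $390,000. So (a) is unavailable.
Exception (b) requires that the seller displays an ingredient notice at the point of sale; but no ingredient notice is displayed, so (b) is unavailable.
All of (c)'s requirements are met (the reportable unit count is 21, meeting the 20 threshold; a current Schedule G Approval is held; items are individually labelled). But: (h) applies — a current Annual Notice is held. So (c) is unavailable.
Exception (d) is satisfied on its face — the jarred condiments are shelf-stable; the reference index is 310, below the 338 limit; the qualifying period is 270 days, less than the 280 days limit. However, paragraphs (i)–(j) must be considered: (i) operates — some sales are to a restaurant for resale. (j), which would lift (i), does not operate here — there is no General Notice in force. Exception (d) does not apply.
Exception (e) is satisfied on its face — a current Schedule 2 Exemption Letter is held; a current Tier G Clearance is held; a current Class F Registration is held. However, paragraphs (k)–(q) must be considered: (k) applies — a current Category G Clearance is held. (l) is triggered (a current Standing Exemption Letter is held), but yields to (m): (m) operates against (l): the registered capacity is 2,440 units, under the 2,640 units limit. (n) would limit (m) — a current General Certificate is held — but (o) sets (n) aside: (o) is triggered — the baseline figure is 1,137, meeting the 946 threshold. (p) would limit (o) — aggregate throughput is 4,150 units, under the 4,690 units limit — but (q) sets (p) aside: (q) operates against (p): a current Tier 2 Waiver is held. (e) is therefore removed.
No exception is made out. Rhea falls within the general rule.

Yes — Rhea must hold a retail food licence.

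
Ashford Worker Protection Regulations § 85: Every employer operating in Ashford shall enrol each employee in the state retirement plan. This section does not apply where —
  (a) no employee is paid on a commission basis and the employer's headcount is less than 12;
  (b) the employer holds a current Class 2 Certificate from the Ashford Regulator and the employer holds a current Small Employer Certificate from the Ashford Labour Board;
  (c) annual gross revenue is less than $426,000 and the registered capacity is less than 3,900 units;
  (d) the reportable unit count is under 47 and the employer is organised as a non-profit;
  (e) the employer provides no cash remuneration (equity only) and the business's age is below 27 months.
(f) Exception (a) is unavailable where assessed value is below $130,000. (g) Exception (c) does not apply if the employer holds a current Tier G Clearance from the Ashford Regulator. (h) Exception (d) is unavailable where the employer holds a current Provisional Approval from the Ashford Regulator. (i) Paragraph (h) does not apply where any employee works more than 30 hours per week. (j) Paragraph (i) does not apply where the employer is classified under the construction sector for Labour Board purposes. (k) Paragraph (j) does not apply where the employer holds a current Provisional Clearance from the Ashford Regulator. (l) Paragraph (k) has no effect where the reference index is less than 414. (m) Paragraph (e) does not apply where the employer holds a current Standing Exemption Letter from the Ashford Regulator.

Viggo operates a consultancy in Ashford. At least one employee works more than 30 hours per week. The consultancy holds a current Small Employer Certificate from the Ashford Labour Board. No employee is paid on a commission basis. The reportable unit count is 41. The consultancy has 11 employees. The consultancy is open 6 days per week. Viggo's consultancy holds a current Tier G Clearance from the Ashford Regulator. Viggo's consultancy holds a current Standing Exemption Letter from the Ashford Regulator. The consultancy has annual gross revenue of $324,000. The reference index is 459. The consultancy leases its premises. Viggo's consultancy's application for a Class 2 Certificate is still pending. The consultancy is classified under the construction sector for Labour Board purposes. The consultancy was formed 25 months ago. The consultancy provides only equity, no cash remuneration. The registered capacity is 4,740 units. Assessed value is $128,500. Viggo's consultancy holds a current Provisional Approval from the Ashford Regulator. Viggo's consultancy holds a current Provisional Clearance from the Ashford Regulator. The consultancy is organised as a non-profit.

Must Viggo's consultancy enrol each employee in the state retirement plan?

No — exception (d) applies; Viggo's consultancy is not required to enrol each employee in the state retirement plan.

Exception (a): no employee is paid on commission; the employer's headcount is 11, less than the 12 limit — every condition holds. Turning to paragraph (f): (f) operates against (a): assessed value is $128,500, below the $130,000 limit. Exception (a) does not apply.
Exception (b) requires that the employer holds a current Class 2 Certificate from the Ashford Regulator; but there is no Class 2 Certificate in force, so (b) is unavailable.
Exception (c) requires that the registered capacity is less than 3,900 units; but the registered capacity is 4,740 units, not less than 3,900 units, so (c) is unavailable.
Exception (d): the reportable unit count is 41, under the 47 limit; the employer is a non-profit — every condition holds. Considering the limiting provisions: (h) applies (a current Provisional Approval is held), but yields to (i): (i) operates against (h): at least one employee exceeds 30 hours/week. (j) is engaged (the consultancy is classified under the construction sector), but is set aside by (k): (k) is triggered — a current Provisional Clearance is held. (l), which would lift (k), is inapplicable — the reference index is 459, not less than 414. Exception (d) stands.
Exception (e) is satisfied on its face — remuneration is equity-only; the business's age is 25 months, below the 27 months limit. But applying paragraph (m): (m) is engaged — a current Standing Exemption Letter is held. Exception (e) does not apply.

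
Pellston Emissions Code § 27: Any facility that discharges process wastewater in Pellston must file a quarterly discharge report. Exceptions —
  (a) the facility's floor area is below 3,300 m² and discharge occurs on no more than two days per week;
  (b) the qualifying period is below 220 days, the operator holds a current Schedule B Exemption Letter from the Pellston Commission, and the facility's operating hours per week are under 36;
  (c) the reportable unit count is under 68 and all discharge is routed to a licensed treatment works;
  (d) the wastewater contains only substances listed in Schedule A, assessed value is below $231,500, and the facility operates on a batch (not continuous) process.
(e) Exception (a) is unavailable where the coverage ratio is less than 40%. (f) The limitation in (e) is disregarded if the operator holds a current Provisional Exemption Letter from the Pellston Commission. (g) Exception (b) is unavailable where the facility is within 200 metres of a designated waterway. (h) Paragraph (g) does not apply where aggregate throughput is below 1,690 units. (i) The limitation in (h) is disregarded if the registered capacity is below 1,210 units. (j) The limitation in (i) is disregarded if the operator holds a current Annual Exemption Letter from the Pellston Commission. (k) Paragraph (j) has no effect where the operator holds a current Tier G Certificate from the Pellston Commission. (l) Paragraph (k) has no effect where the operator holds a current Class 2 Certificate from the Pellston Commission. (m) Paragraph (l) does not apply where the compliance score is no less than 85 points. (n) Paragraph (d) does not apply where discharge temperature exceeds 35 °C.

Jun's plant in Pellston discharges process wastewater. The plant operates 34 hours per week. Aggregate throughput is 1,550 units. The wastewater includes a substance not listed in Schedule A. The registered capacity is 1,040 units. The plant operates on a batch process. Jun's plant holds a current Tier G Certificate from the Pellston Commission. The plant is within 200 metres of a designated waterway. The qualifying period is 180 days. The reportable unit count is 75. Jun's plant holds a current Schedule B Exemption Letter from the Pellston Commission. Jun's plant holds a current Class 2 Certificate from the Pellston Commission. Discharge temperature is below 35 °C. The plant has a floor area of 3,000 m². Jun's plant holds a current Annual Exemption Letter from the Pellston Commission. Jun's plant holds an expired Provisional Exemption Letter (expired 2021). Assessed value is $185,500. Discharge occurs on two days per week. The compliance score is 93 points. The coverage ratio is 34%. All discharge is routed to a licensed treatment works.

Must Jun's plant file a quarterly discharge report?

Exception (a): the facility's floor area is 3,000 m², below the 3,300 m² limit; discharge occurs on no more than two days per week — every condition holds. Turning to paragraphs (e)–(f): (e) operates — the coverage ratio is 34%, less than the 40% limit. (f), which would lift (e), does not operate here — no current Provisional Exemption Letter is held. So (a) is unavailable.
Exception (b): the qualifying period is 180 days, below the 220 days limit; a current Schedule B Exemption Letter is held; the facility's operating hours per week are 34, under the 36 limit — every condition holds. However, paragraphs (g)–(m) must be considered: (g) is triggered — the plant is within 200 m of a designated waterway. (h) operates (aggregate throughput is 1,550 units, below the 1,690 units limit), but is overridden by (i): (i) operates against (h): the registered capacity is 1,040 units, below the 1,210 units limit. (j) would limit (i) — a current Annual Exemption Letter is held — but (k) sets (j) aside: (k) operates against (j): a current Tier G Certificate is held. (l) is engaged (a current Class 2 Certificate is held), but is set aside by (m): (m) operates against (l): the compliance score is 93 points, meeting the 85 points threshold. Exception (b) does not apply.
Exception (c) does not apply: the reportable unit count is 75, not under 68.
Exception (d) fails — the wastewater includes a non-Schedule-A substance.
No exception is made out. Jun's plant falls within the general rule.

Yes — Jun's plant must file a quarterly discharge report.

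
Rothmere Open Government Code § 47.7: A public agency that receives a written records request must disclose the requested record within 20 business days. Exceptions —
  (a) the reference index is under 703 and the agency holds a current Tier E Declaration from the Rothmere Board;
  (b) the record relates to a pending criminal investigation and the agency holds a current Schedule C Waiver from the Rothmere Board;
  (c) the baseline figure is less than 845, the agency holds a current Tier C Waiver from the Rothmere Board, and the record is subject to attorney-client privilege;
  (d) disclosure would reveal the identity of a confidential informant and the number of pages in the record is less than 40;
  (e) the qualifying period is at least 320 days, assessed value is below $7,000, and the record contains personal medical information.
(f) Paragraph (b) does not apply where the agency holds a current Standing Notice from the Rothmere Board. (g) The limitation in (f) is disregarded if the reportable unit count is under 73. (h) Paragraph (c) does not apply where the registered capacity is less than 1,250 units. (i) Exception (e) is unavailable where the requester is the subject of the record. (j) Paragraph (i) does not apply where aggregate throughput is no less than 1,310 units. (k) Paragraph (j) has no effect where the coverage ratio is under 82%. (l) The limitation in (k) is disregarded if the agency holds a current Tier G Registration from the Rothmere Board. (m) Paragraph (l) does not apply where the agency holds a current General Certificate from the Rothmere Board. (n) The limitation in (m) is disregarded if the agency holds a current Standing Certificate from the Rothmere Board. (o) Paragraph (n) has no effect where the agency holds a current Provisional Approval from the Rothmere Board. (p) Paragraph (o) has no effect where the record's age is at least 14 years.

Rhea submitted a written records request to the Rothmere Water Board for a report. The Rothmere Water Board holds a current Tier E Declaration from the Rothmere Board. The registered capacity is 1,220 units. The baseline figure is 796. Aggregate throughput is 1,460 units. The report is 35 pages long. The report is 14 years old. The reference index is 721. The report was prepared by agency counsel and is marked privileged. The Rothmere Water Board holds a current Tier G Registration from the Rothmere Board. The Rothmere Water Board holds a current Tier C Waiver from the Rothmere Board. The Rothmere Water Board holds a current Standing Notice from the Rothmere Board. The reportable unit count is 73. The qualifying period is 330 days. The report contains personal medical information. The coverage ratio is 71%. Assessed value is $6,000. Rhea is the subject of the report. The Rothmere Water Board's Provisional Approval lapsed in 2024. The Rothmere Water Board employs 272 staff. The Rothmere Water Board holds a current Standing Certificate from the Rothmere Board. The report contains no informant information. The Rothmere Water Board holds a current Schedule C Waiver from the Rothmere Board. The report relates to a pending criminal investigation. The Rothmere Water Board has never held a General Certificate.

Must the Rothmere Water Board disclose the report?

Exception (a) fails — the reference index is 721, not under 703.
Exception (b)'s conditions are all satisfied: the report relates to a pending investigation; a current Schedule C Waiver is held. But: (f) operates against (b): a current Standing Notice is held. (g), which would lift (f), does not operate here — the reportable unit count is 73, not under 73. Exception (b) does not apply.
Exception (c)'s conditions are all satisfied: the baseline figure is 796, less than the 845 limit; a current Tier C Waiver is held; the report is privileged. But: (h) operates against (c): the registered capacity is 1,220 units, less than the 1,250 units limit. (c) is therefore removed.
Exception (d) fails — the report contains no informant information.
Exception (e) is satisfied on its face — the qualifying period is 330 days, meeting the 320 days threshold; assessed value is $6,000, below the $7,000 limit; the report contains personal medical information. Under paragraphs (i)–(p): (i) would limit (e) — Rhea is the subject of the report — but (j) sets (i) aside: (j) operates — aggregate throughput is 1,460 units, meeting the 1,310 units threshold. (k) applies (the coverage ratio is 71%, under the 82% limit), but is displaced by (l): (l) operates — a current Tier G Registration is held. (m) does not operate here (no current General Certificate is held), so (l) stands. (e) remains available.

No — exception (e) applies; the Rothmere Water Board is not required to disclose the report.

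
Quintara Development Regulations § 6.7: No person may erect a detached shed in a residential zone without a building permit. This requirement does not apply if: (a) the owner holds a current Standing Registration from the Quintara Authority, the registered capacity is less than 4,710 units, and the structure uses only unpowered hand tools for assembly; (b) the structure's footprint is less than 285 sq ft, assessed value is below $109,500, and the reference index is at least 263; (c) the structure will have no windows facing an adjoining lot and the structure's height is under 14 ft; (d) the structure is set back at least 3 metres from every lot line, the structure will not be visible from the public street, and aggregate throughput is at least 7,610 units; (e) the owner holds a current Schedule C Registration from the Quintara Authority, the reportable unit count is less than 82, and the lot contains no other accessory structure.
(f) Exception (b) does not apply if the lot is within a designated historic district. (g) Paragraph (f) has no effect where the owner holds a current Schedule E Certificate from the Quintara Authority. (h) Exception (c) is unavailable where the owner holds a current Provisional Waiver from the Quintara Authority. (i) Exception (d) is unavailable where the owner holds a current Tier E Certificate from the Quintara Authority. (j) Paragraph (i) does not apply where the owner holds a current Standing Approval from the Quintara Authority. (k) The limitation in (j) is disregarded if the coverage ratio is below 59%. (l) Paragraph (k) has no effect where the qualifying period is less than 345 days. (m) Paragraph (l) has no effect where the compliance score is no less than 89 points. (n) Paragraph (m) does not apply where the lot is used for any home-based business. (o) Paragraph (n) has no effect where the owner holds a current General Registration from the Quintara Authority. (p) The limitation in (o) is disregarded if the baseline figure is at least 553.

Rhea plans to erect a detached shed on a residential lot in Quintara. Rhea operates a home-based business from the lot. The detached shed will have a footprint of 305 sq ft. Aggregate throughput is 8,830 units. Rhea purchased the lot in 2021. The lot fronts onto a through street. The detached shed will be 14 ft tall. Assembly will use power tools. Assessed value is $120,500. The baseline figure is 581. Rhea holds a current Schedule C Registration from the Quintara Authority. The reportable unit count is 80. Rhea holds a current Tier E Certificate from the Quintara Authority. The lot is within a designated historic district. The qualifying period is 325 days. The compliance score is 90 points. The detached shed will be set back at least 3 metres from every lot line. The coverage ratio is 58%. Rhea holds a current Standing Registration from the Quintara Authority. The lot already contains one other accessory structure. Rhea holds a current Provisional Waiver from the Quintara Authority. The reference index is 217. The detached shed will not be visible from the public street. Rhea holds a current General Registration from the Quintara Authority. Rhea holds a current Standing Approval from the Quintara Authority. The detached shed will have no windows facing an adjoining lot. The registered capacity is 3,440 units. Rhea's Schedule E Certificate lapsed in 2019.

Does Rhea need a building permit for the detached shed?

No — exception (d) applies; Rhea does not need a building permit.

Exception (a) fails — assembly uses power tools.
Exception (b) fails — the structure's footprint is 305 sq ft, not less than 285 sq ft.
Exception (c) does not apply: the structure's height is 14 ft, not under 14 ft.
Exception (d): the setback is at least 3 m on every side; the structure will not be visible from the street; aggregate throughput is 8,830 units, meeting the 7,610 units threshold — every condition holds. Considering the limiting provisions: (i) applies (a current Tier E Certificate is held), but is itself disapplied by (j): (j) is engaged — a current Standing Approval is held. (k) would limit (j) — the coverage ratio is 58%, below the 59% limit — but (l) sets (k) aside: (l) operates against (k): the qualifying period is 325 days, less than the 345 days limit. (m) operates (the compliance score is 90 points, meeting the 89 points threshold), but is displaced by (n): (n) applies — a home-based business operates on the lot. (o) applies (a current General Registration is held), but is itself disapplied by (p): (p) operates — the baseline figure is 581, meeting the 553 threshold. (d) remains available.
Exception (e) fails — the lot already has another accessory structure.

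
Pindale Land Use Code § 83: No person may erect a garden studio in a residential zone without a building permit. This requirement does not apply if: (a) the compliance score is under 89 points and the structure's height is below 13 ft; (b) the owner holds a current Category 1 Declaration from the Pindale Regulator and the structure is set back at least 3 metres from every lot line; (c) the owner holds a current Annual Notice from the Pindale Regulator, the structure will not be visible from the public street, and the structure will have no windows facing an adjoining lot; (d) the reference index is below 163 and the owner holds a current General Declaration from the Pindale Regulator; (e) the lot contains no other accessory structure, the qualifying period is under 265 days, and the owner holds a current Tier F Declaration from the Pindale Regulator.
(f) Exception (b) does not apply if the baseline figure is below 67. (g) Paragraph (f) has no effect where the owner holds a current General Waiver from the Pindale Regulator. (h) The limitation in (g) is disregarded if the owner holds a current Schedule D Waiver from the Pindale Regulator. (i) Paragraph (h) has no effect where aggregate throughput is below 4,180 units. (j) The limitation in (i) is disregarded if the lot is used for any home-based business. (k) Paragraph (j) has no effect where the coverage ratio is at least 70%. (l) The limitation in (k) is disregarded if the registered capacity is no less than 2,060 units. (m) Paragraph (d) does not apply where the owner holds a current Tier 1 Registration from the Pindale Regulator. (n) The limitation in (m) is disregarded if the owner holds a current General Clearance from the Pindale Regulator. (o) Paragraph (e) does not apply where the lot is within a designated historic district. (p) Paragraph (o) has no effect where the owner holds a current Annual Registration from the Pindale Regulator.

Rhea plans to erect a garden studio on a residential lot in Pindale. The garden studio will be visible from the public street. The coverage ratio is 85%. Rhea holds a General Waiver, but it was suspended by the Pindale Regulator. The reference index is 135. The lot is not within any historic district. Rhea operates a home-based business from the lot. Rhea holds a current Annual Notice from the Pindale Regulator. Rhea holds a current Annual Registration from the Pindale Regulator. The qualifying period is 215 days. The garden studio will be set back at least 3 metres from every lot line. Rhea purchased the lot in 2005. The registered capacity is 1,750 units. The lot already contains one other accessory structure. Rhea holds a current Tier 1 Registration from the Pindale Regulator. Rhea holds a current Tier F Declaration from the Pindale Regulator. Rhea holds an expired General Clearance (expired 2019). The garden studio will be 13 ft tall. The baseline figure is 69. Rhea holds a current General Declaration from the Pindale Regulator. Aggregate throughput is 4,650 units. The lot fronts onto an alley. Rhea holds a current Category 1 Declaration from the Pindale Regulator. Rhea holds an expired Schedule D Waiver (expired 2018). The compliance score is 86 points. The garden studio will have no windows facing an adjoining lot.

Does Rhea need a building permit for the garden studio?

No — exception (b) applies; Rhea does not need a building permit.

Exception (a) does not apply: the structure's height is 13 ft, not below 13 ft.
Exception (b) is satisfied on its face — a current Category 1 Declaration is held; the setback is at least 3 m on every side. Applying paragraphs (f)–(l): (f), which would limit (b), is inapplicable: the baseline figure is 69, not below 67. So (b) applies.
Exception (c) fails — the structure will be visible from the street.
Exception (d) is satisfied on its face — the reference index is 135, below the 163 limit; a current General Declaration is held. But applying paragraphs (m)–(n): (m) operates against (d): a current Tier 1 Registration is held. (n) does not operate here (the General Clearance is not current), so (m) stands. So (d) is unavailable.
Exception (e) does not apply: the lot already has another accessory structure.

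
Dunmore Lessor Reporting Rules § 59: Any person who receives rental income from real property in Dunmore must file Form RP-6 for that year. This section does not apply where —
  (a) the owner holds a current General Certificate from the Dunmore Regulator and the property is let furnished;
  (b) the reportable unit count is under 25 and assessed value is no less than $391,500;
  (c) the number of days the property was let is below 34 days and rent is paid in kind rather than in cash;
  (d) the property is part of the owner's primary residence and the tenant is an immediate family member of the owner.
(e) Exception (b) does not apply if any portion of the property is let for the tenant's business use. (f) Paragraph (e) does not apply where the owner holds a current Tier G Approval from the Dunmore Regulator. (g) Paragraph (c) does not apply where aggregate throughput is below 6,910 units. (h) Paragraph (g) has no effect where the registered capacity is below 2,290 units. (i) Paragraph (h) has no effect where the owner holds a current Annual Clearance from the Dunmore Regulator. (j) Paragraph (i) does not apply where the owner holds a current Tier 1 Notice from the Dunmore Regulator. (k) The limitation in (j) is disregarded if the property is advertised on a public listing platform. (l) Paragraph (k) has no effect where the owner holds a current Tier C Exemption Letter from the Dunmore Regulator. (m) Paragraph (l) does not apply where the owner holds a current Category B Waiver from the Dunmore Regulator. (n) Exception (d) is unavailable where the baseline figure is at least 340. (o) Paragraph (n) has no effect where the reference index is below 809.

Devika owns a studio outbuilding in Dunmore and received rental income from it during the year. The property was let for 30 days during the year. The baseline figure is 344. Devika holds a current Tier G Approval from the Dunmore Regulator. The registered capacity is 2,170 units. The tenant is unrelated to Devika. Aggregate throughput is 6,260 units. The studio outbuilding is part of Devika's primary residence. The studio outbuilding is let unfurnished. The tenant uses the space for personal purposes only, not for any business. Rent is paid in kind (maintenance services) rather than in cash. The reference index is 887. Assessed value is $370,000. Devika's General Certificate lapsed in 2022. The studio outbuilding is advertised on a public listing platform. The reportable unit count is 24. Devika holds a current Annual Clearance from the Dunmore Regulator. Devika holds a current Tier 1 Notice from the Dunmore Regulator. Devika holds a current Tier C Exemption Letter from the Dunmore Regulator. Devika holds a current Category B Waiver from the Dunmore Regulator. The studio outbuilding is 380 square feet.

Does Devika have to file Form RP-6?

Yes — Devika must file Form RP-6.

Exception (a) does not apply: the General Certificate is not current.
Exception (b) does not apply: assessed value is $370,000, short of $391,500.
Exception (c) is satisfied on its face — the number of days the property was let is 30 days, below the 34 days limit; rent is paid in kind. But: (g) operates against (c): aggregate throughput is 6,260 units, below the 6,910 units limit. (h) is engaged (the registered capacity is 2,170 units, below the 2,290 units limit), but is displaced by (i): (i) operates against (h): a current Annual Clearance is held. (j) applies (a current Tier 1 Notice is held), but is itself disapplied by (k): (k) operates against (j): the property is publicly advertised. (l) is engaged (a current Tier C Exemption Letter is held), but yields to (m): (m) operates — a current Category B Waiver is held. Exception (c) does not apply.
Exception (d) fails — the tenant is unrelated to the owner.
Every exception is unavailable, so the rule governs.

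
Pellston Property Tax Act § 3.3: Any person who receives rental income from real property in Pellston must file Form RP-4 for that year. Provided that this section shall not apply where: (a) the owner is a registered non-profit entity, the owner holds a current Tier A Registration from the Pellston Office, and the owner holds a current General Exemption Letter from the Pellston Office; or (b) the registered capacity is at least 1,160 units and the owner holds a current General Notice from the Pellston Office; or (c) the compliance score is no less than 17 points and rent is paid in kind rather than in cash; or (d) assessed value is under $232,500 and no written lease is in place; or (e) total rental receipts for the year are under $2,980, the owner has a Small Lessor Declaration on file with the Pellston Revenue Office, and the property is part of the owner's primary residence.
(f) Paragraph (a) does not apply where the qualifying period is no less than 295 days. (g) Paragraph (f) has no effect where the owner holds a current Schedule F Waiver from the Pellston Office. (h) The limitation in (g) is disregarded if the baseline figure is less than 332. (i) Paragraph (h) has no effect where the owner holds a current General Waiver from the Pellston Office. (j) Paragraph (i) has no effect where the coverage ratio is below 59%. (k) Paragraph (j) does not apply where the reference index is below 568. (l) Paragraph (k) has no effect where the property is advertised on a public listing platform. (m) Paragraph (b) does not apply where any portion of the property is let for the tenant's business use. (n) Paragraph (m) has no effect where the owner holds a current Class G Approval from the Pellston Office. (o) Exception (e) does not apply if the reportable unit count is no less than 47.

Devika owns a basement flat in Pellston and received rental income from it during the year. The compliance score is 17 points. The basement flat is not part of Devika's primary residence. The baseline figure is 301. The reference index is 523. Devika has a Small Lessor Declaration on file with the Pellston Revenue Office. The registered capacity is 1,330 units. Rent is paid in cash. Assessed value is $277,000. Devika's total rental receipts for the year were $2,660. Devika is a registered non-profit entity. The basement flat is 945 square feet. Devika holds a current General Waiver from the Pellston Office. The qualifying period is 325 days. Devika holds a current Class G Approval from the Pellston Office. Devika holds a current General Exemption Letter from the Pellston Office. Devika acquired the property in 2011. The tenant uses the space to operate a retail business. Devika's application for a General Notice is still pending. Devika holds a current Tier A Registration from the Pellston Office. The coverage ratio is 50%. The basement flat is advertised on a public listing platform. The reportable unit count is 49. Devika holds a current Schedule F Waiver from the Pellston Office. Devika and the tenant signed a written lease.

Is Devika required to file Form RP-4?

All of (a)'s requirements are met (Devika is a registered non-profit; a current Tier A Registration is held; a current General Exemption Letter is held). Turning to paragraphs (f)–(l): (f) is triggered — the qualifying period is 325 days, meeting the 295 days threshold. (g) would limit (f) — a current Schedule F Waiver is held — but (h) sets (g) aside: (h) operates against (g): the baseline figure is 301, less than the 332 limit. (i) is engaged (a current General Waiver is held), but yields to (j): (j) operates — the coverage ratio is 50%, below the 59% limit. (k) would limit (j) — the reference index is 523, below the 568 limit — but (l) sets (k) aside: (l) operates against (k): the property is publicly advertised. Exception (a) does not apply.
Exception (b) does not apply: no current General Notice is held.
Exception (c) requires that rent is paid in kind rather than in cash; but rent is paid in cash, so (c) is unavailable.
Exception (d) does not apply: assessed value is $277,000, not under $232,500.
Exception (e) fails — the basement flat is not part of the primary residence.
No exception displaces § 3.3.

Yes — Devika must file Form RP-4.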